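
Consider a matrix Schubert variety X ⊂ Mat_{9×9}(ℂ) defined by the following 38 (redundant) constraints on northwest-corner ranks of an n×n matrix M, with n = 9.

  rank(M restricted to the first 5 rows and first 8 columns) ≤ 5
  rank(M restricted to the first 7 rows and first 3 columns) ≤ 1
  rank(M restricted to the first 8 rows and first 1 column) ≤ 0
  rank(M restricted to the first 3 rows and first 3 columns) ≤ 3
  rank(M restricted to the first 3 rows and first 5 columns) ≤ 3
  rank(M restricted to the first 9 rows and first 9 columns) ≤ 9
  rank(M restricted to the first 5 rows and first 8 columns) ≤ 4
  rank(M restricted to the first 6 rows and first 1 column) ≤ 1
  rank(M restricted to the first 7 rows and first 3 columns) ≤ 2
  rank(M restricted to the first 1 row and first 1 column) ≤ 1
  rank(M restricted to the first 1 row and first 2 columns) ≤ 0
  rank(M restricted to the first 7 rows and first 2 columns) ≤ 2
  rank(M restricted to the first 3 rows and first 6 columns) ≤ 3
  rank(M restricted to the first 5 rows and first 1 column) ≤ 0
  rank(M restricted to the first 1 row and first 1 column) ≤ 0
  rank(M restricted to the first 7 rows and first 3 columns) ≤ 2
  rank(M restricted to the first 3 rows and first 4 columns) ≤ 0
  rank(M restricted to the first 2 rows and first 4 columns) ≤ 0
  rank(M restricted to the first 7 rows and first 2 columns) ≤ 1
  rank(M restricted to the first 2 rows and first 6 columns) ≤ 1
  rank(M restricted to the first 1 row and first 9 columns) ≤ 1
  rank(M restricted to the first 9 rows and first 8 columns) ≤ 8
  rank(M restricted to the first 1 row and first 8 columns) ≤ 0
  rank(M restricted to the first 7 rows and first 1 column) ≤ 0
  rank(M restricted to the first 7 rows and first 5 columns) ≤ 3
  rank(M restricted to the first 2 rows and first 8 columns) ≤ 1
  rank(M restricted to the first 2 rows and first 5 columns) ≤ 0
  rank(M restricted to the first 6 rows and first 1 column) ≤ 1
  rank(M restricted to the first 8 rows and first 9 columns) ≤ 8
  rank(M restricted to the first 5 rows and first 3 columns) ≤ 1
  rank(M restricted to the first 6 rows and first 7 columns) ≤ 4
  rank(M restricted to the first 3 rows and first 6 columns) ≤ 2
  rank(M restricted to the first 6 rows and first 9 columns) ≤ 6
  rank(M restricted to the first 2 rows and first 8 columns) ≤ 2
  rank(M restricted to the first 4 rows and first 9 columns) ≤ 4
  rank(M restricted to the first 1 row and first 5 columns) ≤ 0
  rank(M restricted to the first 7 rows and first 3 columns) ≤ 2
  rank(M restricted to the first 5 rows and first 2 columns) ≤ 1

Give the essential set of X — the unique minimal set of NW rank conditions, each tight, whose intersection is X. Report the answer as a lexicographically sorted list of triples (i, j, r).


The tightest implied rank at each (i,j), from the 38 conditions:

  0 | 0 | 0 | 0 | 0 | 0 | 0 | 0 | 1
  0 | 0 | 0 | 0 | 0 | 1 | 1 | 1 | 2
  0 | 0 | 0 | 0 | 1 | 2 | 2 | 2 | 3
  0 | 1 | 1 | 1 | 2 | 3 | 3 | 3 | 4
  0 | 1 | 1 | 2 | 3 | 4 | 4 | 4 | 5
  0 | 1 | 1 | 2 | 3 | 4 | 4 | 5 | 6
  0 | 1 | 1 | 2 | 3 | 4 | 5 | 6 | 7
  0 | 1 | 2 | 3 | 4 | 5 | 6 | 7 | 8
  1 | 2 | 3 | 4 | 5 | 6 | 7 | 8 | 9

the unique w with this rank table is (9, 6, 5, 2, 4, 8, 7, 3, 1).

ℓ(w)=26; the 6 essential cells (i,j,r):

[(1, 8, 0), (2, 5, 0), (3, 4, 0), (6, 7, 4), (7, 3, 1), (8, 1, 0)]


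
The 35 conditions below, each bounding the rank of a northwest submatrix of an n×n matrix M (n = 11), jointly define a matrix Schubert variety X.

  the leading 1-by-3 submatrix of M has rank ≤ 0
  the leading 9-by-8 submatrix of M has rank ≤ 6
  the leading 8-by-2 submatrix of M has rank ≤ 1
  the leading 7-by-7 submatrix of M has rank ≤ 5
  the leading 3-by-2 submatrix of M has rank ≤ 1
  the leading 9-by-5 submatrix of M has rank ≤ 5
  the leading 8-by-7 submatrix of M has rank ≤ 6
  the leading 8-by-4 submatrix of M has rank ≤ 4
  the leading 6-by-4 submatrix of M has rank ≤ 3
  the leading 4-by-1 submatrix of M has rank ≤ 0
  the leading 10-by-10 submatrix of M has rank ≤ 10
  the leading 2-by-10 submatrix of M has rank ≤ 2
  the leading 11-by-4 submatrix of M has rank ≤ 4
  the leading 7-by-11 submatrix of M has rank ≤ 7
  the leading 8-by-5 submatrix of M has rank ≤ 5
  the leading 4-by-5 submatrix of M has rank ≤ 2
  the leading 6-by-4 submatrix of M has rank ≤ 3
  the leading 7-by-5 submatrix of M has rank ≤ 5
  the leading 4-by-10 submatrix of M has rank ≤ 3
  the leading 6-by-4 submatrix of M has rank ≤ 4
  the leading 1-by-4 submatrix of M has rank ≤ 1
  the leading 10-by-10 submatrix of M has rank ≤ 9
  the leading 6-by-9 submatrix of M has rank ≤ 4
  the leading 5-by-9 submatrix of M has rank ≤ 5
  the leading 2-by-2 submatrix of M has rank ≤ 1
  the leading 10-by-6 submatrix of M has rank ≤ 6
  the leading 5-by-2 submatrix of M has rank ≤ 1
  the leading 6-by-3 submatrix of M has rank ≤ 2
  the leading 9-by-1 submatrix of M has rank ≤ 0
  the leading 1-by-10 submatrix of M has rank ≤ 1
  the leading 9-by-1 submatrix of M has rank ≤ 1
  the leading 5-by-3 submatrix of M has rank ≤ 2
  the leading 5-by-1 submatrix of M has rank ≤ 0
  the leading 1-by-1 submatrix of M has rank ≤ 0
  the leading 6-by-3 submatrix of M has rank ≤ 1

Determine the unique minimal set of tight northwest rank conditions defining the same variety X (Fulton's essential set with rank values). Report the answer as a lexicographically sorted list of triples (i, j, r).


Reconstructing r_w from the 35 given conditions:

  i=1: 0 0 0 1 1 1 1 1 1 1 1
  i=2: 0 1 1 2 2 2 2 2 2 2 2
  i=3: 0 1 1 2 2 3 3 3 3 3 3
  i=4: 0 1 1 2 2 3 3 3 3 3 4
  i=5: 0 1 1 2 3 4 4 4 4 4 5
  i=6: 0 1 1 2 3 4 4 4 4 5 6
  i=7: 0 1 2 3 4 5 5 5 5 6 7
  i=8: 0 1 2 3 4 5 6 6 6 7 8
  i=9: 0 1 2 3 4 5 6 6 7 8 9
  i=10: 1 2 3 4 5 6 7 7 8 9 10
  i=11: 1 2 3 4 5 6 7 8 9 10 11

reading off 1-entries of Δ²R: w = (4, 2, 6, 11, 5, 10, 3, 7, 9, 1, 8).

Rothe diagram D(w) (25 cells), 7 SE-corners (essential conditions):

[(1, 3, 0), (4, 5, 2), (4, 10, 3), (6, 3, 1), (6, 9, 4), (9, 1, 0), (9, 8, 6)]


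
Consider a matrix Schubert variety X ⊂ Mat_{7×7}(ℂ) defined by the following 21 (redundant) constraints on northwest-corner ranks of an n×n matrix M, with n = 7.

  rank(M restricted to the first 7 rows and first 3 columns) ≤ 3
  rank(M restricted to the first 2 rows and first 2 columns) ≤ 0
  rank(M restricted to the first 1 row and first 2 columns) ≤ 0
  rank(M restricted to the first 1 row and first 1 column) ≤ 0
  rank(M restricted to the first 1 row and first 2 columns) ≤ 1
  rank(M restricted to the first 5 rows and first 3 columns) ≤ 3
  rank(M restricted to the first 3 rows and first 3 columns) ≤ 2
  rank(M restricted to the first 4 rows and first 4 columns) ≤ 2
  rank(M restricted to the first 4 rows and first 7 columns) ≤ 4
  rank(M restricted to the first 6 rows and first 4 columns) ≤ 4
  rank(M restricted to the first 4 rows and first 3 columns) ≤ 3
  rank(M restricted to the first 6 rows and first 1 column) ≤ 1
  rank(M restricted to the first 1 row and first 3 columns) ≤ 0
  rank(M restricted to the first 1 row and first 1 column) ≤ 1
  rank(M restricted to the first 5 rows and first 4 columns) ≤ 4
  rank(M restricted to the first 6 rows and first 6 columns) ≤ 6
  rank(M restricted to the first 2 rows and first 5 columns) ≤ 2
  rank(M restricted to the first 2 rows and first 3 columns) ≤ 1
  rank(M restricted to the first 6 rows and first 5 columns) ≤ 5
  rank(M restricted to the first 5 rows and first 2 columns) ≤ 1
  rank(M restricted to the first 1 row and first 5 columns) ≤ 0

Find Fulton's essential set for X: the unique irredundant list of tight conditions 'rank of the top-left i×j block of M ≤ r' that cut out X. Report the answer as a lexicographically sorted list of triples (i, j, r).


Computing R[i][j] = min implied NW-rank bound (n=7, 21 conditions):

  0  0  0  0  0  1  1
  0  0  1  1  1  2  2
  1  1  2  2  2  3  3
  1  1  2  2  3  4  4
  1  1  2  3  4  5  5
  1  2  3  4  5  6  6
  1  2  3  4  5  6  7

the unique w with this rank table is (6, 3, 1, 5, 4, 2, 7).

|D(w)|=10, |Ess(w)|=4:

[(1, 5, 0), (2, 2, 0), (4, 4, 2), (5, 2, 1)]


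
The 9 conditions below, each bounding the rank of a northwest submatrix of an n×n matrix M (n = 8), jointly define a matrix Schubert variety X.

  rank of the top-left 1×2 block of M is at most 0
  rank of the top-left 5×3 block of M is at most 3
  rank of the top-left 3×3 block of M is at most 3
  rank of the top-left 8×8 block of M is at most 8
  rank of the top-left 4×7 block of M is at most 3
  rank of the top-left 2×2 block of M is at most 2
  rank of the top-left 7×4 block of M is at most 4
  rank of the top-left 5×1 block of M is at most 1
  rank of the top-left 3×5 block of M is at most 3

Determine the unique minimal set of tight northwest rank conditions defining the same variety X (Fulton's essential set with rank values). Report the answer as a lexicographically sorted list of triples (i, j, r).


Recovering R(i,j) via the rank-extension bound from the 9 conditions:

  row 1: 0, 0, 1, 1, 1, 1, 1, 1
  row 2: 1, 1, 2, 2, 2, 2, 2, 2
  row 3: 1, 2, 3, 3, 3, 3, 3, 3
  row 4: 1, 2, 3, 3, 3, 3, 3, 4
  row 5: 1, 2, 3, 4, 4, 4, 4, 5
  row 6: 1, 2, 3, 4, 5, 5, 5, 6
  row 7: 1, 2, 3, 4, 5, 6, 6, 7
  row 8: 1, 2, 3, 4, 5, 6, 7, 8

so w = (3, 1, 2, 8, 4, 5, 6, 7).

Fulton essential set (2 of the 6 Rothe cells):

[(1, 2, 0), (4, 7, 3)]


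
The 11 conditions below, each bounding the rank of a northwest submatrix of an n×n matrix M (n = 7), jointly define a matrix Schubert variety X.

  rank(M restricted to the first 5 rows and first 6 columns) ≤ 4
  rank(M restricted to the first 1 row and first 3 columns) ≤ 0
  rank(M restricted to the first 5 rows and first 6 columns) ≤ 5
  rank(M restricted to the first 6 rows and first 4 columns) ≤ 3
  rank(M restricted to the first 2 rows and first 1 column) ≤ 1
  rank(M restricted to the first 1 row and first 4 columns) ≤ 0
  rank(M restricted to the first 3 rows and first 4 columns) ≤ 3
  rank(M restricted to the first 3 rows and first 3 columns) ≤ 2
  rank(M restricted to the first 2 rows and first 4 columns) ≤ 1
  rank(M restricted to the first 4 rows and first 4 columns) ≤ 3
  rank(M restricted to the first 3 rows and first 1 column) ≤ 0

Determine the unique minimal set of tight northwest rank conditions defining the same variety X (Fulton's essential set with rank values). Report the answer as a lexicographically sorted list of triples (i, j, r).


Propagating the 11 rank bounds to every northwest block:

  0 0 0 0 1 1 1
  0 1 1 1 2 2 2
  0 1 2 2 3 3 3
  1 2 3 3 4 4 4
  1 2 3 3 4 4 5
  1 2 3 3 4 5 6
  1 2 3 4 5 6 7

the unique w with this rank table is (5, 2, 3, 1, 7, 6, 4).

|D(w)|=9, |Ess(w)|=4:

[(1, 4, 0), (3, 1, 0), (5, 6, 4), (6, 4, 3)]


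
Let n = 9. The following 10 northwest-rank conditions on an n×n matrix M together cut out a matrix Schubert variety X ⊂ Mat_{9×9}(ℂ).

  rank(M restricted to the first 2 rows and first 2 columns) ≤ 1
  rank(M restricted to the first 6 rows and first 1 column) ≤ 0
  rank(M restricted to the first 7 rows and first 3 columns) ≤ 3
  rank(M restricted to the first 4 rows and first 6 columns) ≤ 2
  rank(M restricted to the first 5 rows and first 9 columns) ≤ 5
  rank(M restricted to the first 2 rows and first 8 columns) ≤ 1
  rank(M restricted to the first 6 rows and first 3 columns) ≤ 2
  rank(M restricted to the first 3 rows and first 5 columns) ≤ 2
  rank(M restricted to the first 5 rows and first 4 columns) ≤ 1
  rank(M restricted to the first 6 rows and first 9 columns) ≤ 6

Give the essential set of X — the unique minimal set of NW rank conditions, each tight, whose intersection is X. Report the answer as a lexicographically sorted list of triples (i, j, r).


Propagating the 10 rank bounds to every northwest block:

  0  1  1  1  1  1  1  1  1
  0  1  1  1  1  1  1  1  2
  0  1  1  1  2  2  2  2  3
  0  1  1  1  2  2  3  3  4
  0  1  1  1  2  3  4  4  5
  0  1  2  2  3  4  5  5  6
  1  2  3  3  4  5  6  6  7
  1  2  3  4  5  6  7  7  8
  1  2  3  4  5  6  7  8  9

second differences of R give the permutation w = (2, 9, 5, 7, 6, 3, 1, 4, 8).

4 SE-corners of the 19-cell Rothe diagram give Ess(w):

[(2, 8, 1), (4, 6, 2), (5, 4, 1), (6, 1, 0)]


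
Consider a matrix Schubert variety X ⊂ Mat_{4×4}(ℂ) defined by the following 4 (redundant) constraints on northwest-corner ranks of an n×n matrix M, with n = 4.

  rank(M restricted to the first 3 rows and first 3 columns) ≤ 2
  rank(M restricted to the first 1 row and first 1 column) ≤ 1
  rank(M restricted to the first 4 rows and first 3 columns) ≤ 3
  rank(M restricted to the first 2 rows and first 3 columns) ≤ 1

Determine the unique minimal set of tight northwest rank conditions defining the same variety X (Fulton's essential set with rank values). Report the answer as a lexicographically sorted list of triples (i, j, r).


Propagating the 4 rank bounds to every northwest block:

  i=1: 1  1  1  1
  i=2: 1  1  1  2
  i=3: 1  2  2  3
  i=4: 1  2  3  4

hence w(1..4) = (1, 4, 2, 3).

1 SE-corner of the 2-cell Rothe diagram gives Ess(w):

[(2, 3, 1)]


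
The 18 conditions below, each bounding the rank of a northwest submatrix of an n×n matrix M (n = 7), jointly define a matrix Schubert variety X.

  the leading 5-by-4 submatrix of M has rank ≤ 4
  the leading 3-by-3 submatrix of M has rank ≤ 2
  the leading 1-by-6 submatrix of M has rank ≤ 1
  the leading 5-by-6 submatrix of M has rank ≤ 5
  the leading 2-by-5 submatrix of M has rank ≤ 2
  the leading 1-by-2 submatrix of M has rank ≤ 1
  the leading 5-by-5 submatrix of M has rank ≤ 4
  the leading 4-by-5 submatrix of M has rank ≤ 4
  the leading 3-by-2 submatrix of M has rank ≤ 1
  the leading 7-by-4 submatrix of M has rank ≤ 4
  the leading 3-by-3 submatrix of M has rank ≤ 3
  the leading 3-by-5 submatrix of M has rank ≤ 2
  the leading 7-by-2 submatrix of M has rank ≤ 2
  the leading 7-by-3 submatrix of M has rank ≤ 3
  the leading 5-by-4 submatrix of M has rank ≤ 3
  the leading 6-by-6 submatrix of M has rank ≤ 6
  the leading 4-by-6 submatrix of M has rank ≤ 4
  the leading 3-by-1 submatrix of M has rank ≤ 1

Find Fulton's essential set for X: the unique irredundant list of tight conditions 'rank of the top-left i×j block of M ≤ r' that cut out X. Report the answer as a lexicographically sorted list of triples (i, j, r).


Propagating the 18 rank bounds to every northwest block:

  row 1: 1 | 1 | 1 | 1 | 1 | 1 | 1
  row 2: 1 | 1 | 2 | 2 | 2 | 2 | 2
  row 3: 1 | 1 | 2 | 2 | 2 | 3 | 3
  row 4: 1 | 2 | 3 | 3 | 3 | 4 | 4
  row 5: 1 | 2 | 3 | 3 | 4 | 5 | 5
  row 6: 1 | 2 | 3 | 4 | 5 | 6 | 6
  row 7: 1 | 2 | 3 | 4 | 5 | 6 | 7

so w = (1, 3, 6, 2, 5, 4, 7).

3 SE-corners of the 5-cell Rothe diagram give Ess(w):

[(3, 2, 1), (3, 5, 2), (5, 4, 3)]


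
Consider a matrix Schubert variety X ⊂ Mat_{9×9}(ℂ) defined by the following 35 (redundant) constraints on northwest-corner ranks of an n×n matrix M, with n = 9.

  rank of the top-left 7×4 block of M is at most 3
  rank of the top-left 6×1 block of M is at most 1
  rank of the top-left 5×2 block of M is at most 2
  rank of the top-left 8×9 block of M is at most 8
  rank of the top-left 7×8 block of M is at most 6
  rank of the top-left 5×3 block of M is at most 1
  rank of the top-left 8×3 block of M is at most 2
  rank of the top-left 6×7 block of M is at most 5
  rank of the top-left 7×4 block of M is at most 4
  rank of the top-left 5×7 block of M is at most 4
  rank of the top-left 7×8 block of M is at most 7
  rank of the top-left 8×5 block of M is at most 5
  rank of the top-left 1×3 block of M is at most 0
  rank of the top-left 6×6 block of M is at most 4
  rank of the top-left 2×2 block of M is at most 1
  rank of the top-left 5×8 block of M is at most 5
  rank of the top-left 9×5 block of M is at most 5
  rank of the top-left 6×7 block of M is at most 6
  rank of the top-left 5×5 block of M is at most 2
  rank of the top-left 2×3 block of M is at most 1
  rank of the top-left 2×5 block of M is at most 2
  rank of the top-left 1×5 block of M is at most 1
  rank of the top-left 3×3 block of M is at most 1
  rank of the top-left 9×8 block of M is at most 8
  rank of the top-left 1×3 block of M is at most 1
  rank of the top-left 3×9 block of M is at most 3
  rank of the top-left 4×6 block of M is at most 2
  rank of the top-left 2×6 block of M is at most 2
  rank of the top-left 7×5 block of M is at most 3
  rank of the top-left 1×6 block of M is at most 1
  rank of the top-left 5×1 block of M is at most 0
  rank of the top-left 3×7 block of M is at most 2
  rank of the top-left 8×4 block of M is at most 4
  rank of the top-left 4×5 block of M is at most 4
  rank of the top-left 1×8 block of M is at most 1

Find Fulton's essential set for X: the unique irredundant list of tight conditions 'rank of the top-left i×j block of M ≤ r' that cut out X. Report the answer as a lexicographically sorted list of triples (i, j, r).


Reconstructing r_w from the 35 given conditions:

  R[1]: 0  0  0  1  1  1  1  1  1
  R[2]: 0  1  1  2  2  2  2  2  2
  R[3]: 0  1  1  2  2  2  2  3  3
  R[4]: 0  1  1  2  2  2  3  4  4
  R[5]: 0  1  1  2  2  3  4  5  5
  R[6]: 1  2  2  3  3  4  5  6  6
  R[7]: 1  2  2  3  3  4  5  6  7
  R[8]: 1  2  2  3  4  5  6  7  8
  R[9]: 1  2  3  4  5  6  7  8  9

reading off 1-entries of Δ²R: w = (4, 2, 8, 7, 6, 1, 9, 5, 3).

8 SE-corners of the 19-cell Rothe diagram give Ess(w):

[(1, 3, 0), (3, 7, 2), (4, 6, 2), (5, 1, 0), (5, 3, 1), (5, 5, 2), (7, 5, 3), (8, 3, 2)]


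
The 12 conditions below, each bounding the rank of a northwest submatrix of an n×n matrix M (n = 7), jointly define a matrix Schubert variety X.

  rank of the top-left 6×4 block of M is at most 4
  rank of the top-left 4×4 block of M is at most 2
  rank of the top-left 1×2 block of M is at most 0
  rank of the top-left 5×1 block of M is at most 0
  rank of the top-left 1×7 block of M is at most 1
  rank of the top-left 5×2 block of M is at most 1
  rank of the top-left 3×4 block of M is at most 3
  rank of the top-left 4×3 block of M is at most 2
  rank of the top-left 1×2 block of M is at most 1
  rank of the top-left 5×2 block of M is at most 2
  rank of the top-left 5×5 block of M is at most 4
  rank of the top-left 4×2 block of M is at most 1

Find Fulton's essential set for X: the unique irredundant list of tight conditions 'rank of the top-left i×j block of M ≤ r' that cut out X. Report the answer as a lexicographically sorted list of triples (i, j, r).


Recovering R(i,j) via the rank-extension bound from the 12 conditions:

  row 1: 0 0 1 1 1 1 1
  row 2: 0 1 2 2 2 2 2
  row 3: 0 1 2 2 3 3 3
  row 4: 0 1 2 2 3 4 4
  row 5: 0 1 2 3 4 5 5
  row 6: 1 2 3 4 5 6 6
  row 7: 1 2 3 4 5 6 7

second differences of R give the permutation w = (3, 2, 5, 6, 4, 1, 7).

|D(w)|=8, |Ess(w)|=3:

[(1, 2, 0), (4, 4, 2), (5, 1, 0)]


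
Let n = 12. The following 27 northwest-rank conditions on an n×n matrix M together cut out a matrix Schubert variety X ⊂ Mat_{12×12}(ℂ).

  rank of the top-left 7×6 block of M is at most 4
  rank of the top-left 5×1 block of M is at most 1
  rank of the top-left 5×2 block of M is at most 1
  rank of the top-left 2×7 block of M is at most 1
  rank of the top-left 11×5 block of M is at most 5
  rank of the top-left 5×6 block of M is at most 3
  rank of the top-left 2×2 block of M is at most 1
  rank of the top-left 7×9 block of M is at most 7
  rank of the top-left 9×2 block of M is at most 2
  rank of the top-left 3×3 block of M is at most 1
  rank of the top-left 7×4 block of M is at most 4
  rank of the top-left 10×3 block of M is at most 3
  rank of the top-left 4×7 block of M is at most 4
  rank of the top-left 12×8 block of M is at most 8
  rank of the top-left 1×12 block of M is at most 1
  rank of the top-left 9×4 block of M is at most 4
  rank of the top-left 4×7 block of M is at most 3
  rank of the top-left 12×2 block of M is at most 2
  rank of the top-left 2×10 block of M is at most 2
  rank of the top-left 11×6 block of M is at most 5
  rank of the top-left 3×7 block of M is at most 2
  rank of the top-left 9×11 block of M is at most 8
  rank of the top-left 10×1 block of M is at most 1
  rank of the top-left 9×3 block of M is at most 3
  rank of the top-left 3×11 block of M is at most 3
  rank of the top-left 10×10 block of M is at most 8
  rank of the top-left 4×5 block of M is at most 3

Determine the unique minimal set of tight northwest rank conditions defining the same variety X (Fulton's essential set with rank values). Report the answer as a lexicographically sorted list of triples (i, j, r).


Rank table r_w(12×12) implied by the 27 constraints:

  row 1: 1 1 1 1 1 1 1 1 1 1 1 1
  row 2: 1 1 1 1 1 1 1 2 2 2 2 2
  row 3: 1 1 1 2 2 2 2 3 3 3 3 3
  row 4: 1 1 2 3 3 3 3 4 4 4 4 4
  row 5: 1 1 2 3 3 3 4 5 5 5 5 5
  row 6: 1 2 3 4 4 4 5 6 6 6 6 6
  row 7: 1 2 3 4 4 4 5 6 7 7 7 7
  row 8: 1 2 3 4 5 5 6 7 8 8 8 8
  row 9: 1 2 3 4 5 5 6 7 8 8 8 9
  row 10: 1 2 3 4 5 5 6 7 8 8 9 10
  row 11: 1 2 3 4 5 5 6 7 8 9 10 11
  row 12: 1 2 3 4 5 6 7 8 9 10 11 12

giving w = (1, 8, 4, 3, 7, 2, 9, 5, 12, 11, 10, 6) via Δ²R.

D(w) has 20 cells with 8 SE-corners; essential set:

[(2, 7, 1), (3, 3, 1), (5, 2, 1), (5, 6, 3), (7, 6, 4), (9, 11, 8), (10, 10, 8), (11, 6, 5)]


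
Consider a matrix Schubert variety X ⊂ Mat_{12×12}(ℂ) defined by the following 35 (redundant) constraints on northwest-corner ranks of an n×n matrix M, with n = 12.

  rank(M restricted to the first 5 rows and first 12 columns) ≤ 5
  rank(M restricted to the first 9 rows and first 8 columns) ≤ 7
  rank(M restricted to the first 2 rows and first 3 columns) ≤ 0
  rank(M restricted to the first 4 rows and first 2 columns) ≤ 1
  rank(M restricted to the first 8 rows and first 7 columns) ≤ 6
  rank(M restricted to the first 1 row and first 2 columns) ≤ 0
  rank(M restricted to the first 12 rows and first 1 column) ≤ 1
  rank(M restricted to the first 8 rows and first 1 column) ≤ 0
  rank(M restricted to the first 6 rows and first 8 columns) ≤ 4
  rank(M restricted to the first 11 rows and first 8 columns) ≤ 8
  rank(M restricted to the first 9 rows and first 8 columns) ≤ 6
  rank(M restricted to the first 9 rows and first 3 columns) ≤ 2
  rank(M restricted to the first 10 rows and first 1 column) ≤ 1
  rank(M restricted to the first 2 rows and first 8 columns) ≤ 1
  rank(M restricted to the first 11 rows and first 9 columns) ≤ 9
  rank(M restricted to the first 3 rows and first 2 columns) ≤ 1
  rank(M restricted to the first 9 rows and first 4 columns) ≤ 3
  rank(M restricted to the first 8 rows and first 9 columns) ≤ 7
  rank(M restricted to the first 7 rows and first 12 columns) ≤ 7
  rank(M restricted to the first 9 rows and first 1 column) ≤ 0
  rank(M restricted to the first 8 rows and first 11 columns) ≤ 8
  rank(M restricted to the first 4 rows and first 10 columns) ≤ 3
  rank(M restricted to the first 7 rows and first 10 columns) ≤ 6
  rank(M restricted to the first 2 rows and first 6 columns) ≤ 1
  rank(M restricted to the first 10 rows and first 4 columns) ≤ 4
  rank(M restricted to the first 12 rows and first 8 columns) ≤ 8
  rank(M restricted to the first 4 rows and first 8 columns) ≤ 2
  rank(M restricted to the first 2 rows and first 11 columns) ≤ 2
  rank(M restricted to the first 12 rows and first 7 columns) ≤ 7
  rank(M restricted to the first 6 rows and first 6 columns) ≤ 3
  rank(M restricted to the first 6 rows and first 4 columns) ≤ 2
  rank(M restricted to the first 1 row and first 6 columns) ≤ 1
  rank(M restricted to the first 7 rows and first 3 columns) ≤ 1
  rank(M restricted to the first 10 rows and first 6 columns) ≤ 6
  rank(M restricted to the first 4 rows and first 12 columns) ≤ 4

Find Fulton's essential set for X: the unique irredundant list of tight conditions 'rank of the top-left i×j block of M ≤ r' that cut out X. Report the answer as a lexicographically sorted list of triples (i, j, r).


Reconstructing r_w from the 35 given conditions:

  R[1]: 0 | 0 | 0 | 1 | 1 | 1 | 1 | 1 | 1 | 1 | 1 | 1
  R[2]: 0 | 0 | 0 | 1 | 1 | 1 | 1 | 1 | 2 | 2 | 2 | 2
  R[3]: 0 | 1 | 1 | 2 | 2 | 2 | 2 | 2 | 3 | 3 | 3 | 3
  R[4]: 0 | 1 | 1 | 2 | 2 | 2 | 2 | 2 | 3 | 3 | 4 | 4
  R[5]: 0 | 1 | 1 | 2 | 3 | 3 | 3 | 3 | 4 | 4 | 5 | 5
  R[6]: 0 | 1 | 1 | 2 | 3 | 3 | 4 | 4 | 5 | 5 | 6 | 6
  R[7]: 0 | 1 | 1 | 2 | 3 | 4 | 5 | 5 | 6 | 6 | 7 | 7
  R[8]: 0 | 1 | 2 | 3 | 4 | 5 | 6 | 6 | 7 | 7 | 8 | 8
  R[9]: 0 | 1 | 2 | 3 | 4 | 5 | 6 | 6 | 7 | 8 | 9 | 9
  R[10]: 1 | 2 | 3 | 4 | 5 | 6 | 7 | 7 | 8 | 9 | 10 | 10
  R[11]: 1 | 2 | 3 | 4 | 5 | 6 | 7 | 8 | 9 | 10 | 11 | 11
  R[12]: 1 | 2 | 3 | 4 | 5 | 6 | 7 | 8 | 9 | 10 | 11 | 12

giving w = (4, 9, 2, 11, 5, 7, 6, 3, 10, 1, 8, 12) via Δ²R.

Fulton essential set (8 of the 28 Rothe cells):

[(2, 3, 0), (2, 8, 1), (4, 8, 2), (4, 10, 3), (6, 6, 3), (7, 3, 1), (9, 1, 0), (9, 8, 6)]


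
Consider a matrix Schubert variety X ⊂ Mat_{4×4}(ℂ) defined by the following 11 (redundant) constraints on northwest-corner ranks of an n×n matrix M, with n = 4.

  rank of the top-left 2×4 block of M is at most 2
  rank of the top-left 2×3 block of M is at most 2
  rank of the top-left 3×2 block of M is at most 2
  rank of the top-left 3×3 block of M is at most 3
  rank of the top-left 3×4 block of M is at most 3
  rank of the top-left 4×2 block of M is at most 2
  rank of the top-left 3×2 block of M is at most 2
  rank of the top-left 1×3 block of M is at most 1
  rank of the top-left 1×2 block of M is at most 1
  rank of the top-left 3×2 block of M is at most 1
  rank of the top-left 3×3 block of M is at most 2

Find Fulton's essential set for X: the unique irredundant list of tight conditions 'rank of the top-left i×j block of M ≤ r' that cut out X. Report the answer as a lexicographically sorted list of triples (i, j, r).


Propagating the 11 rank bounds to every northwest block:

  R[1]: 1, 1, 1, 1
  R[2]: 1, 1, 2, 2
  R[3]: 1, 1, 2, 3
  R[4]: 1, 2, 3, 4

giving w = (1, 3, 4, 2) via Δ²R.

Rothe diagram D(w) (2 cells), 1 SE-corner (essential condition):

[(3, 2, 1)]


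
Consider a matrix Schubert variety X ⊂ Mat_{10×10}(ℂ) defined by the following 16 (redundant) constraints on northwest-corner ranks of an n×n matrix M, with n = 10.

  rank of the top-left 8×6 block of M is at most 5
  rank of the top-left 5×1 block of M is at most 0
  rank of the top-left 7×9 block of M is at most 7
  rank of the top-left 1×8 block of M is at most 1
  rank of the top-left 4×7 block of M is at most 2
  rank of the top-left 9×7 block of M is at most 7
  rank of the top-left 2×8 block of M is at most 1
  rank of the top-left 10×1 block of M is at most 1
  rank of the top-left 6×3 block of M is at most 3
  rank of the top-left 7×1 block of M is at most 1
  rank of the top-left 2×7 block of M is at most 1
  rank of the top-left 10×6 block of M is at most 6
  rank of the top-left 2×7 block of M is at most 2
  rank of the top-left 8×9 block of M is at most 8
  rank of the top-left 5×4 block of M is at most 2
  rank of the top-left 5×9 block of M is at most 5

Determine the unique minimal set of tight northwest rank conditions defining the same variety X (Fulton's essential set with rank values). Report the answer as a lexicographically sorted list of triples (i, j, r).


Computing R[i][j] = min implied NW-rank bound (n=10, 16 conditions):

  row 1: 0 1 1 1 1 1 1 1 1 1
  row 2: 0 1 1 1 1 1 1 1 2 2
  row 3: 0 1 2 2 2 2 2 2 3 3
  row 4: 0 1 2 2 2 2 2 3 4 4
  row 5: 0 1 2 2 3 3 3 4 5 5
  row 6: 1 2 3 3 4 4 4 5 6 6
  row 7: 1 2 3 4 5 5 5 6 7 7
  row 8: 1 2 3 4 5 5 6 7 8 8
  row 9: 1 2 3 4 5 6 7 8 9 9
  row 10: 1 2 3 4 5 6 7 8 9 10

giving w = (2, 9, 3, 8, 5, 1, 4, 7, 6, 10) via Δ²R.

D(w) has 17 cells with 5 SE-corners; essential set:

[(2, 8, 1), (4, 7, 2), (5, 1, 0), (5, 4, 2), (8, 6, 5)]


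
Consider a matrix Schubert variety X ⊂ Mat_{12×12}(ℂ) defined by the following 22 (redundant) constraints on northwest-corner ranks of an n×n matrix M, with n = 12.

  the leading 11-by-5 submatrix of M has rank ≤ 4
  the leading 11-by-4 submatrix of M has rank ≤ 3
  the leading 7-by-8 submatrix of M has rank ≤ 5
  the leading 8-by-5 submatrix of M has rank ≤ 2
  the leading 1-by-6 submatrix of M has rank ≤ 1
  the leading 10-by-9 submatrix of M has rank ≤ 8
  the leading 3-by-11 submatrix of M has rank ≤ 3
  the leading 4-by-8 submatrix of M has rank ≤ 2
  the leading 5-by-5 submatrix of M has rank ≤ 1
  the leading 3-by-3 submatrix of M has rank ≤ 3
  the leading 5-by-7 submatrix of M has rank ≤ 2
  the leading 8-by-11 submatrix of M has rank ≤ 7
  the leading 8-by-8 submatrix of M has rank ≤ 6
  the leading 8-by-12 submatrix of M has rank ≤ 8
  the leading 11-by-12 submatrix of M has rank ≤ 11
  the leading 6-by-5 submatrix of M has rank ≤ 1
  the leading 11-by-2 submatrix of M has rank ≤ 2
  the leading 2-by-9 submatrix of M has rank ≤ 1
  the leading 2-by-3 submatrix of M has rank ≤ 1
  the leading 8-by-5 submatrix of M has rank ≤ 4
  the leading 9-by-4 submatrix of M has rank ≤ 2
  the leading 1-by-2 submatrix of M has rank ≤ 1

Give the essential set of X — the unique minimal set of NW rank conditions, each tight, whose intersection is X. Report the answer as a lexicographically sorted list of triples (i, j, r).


Computing R[i][j] = min implied NW-rank bound (n=12, 22 conditions):

  i=1: 1 1 1 1 1 1 1 1 1 1 1 1
  i=2: 1 1 1 1 1 1 1 1 1 2 2 2
  i=3: 1 1 1 1 1 2 2 2 2 3 3 3
  i=4: 1 1 1 1 1 2 2 2 3 4 4 4
  i=5: 1 1 1 1 1 2 2 3 4 5 5 5
  i=6: 1 1 1 1 1 2 3 4 5 6 6 6
  i=7: 1 2 2 2 2 3 4 5 6 7 7 7
  i=8: 1 2 2 2 2 3 4 5 6 7 7 8
  i=9: 1 2 2 2 3 4 5 6 7 8 8 9
  i=10: 1 2 3 3 4 5 6 7 8 9 9 10
  i=11: 1 2 3 3 4 5 6 7 8 9 10 11
  i=12: 1 2 3 4 5 6 7 8 9 10 11 12

hence w(1..12) = (1, 10, 6, 9, 8, 7, 2, 12, 5, 3, 11, 4).

|D(w)|=34, |Ess(w)|=8:

[(2, 9, 1), (4, 8, 2), (5, 7, 2), (6, 5, 1), (8, 5, 2), (8, 11, 7), (9, 4, 2), (11, 4, 3)]


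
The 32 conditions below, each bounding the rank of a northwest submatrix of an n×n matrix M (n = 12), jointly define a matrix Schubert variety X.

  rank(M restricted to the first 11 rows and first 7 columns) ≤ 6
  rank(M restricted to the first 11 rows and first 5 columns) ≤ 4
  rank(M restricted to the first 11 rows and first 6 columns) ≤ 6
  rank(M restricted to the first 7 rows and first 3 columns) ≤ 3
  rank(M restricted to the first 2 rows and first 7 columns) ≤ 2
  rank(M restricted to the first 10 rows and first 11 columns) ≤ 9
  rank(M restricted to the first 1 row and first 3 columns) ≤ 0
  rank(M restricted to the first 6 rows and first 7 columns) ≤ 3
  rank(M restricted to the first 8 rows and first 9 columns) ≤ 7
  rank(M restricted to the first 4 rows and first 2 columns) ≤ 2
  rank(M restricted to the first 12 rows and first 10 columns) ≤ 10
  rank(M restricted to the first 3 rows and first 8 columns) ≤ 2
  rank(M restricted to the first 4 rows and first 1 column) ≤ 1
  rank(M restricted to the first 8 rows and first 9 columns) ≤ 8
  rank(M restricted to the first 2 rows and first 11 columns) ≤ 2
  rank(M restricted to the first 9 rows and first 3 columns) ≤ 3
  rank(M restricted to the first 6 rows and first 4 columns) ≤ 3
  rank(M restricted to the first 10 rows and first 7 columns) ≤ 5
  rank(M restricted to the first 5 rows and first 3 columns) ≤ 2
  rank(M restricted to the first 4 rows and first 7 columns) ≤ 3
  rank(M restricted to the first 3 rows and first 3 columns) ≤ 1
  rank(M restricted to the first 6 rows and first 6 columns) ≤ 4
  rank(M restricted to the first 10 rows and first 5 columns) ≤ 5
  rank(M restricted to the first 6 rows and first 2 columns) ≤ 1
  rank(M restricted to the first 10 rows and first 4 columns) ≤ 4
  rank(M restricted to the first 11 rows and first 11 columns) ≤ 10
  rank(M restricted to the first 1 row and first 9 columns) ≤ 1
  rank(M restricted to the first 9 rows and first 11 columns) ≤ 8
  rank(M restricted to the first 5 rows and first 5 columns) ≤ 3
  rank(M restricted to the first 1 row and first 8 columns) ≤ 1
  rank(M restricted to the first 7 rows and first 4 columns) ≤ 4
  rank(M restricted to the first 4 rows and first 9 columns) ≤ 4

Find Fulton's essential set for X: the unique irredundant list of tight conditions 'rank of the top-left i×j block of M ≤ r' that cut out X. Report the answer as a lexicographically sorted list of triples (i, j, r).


Reconstructing r_w from the 32 given conditions:

  0  0  0  1  1  1  1  1  1  1  1  1
  1  1  1  2  2  2  2  2  2  2  2  2
  1  1  1  2  2  2  2  2  3  3  3  3
  1  1  2  3  3  3  3  3  4  4  4  4
  1  1  2  3  3  3  3  4  5  5  5  5
  1  1  2  3  3  3  3  4  5  6  6  6
  1  2  3  4  4  4  4  5  6  7  7  7
  1  2  3  4  4  5  5  6  7  8  8  8
  1  2  3  4  4  5  5  6  7  8  8  9
  1  2  3  4  4  5  5  6  7  8  9  10
  1  2  3  4  4  5  6  7  8  9  10  11
  1  2  3  4  5  6  7  8  9  10  11  12

hence w(1..12) = (4, 1, 9, 3, 8, 10, 2, 6, 12, 11, 7, 5).

Rothe diagram D(w) (25 cells), 8 SE-corners (essential conditions):

[(1, 3, 0), (3, 3, 1), (3, 8, 2), (6, 2, 1), (6, 7, 3), (9, 11, 8), (10, 7, 5), (11, 5, 4)]


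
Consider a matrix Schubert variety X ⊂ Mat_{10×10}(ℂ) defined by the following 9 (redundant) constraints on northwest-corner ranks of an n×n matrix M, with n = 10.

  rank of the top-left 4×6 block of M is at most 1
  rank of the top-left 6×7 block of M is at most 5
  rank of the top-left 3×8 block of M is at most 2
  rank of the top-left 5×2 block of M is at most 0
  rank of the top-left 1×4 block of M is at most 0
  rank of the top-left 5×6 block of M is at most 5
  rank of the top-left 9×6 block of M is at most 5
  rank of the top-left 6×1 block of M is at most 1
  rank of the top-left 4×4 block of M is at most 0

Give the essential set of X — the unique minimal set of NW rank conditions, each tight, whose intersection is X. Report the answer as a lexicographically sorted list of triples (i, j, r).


Propagating the 9 rank bounds to every northwest block:

  row 1: 0 | 0 | 0 | 0 | 1 | 1 | 1 | 1 | 1 | 1
  row 2: 0 | 0 | 0 | 0 | 1 | 1 | 2 | 2 | 2 | 2
  row 3: 0 | 0 | 0 | 0 | 1 | 1 | 2 | 2 | 3 | 3
  row 4: 0 | 0 | 0 | 0 | 1 | 1 | 2 | 3 | 4 | 4
  row 5: 0 | 0 | 1 | 1 | 2 | 2 | 3 | 4 | 5 | 5
  row 6: 1 | 1 | 2 | 2 | 3 | 3 | 4 | 5 | 6 | 6
  row 7: 1 | 2 | 3 | 3 | 4 | 4 | 5 | 6 | 7 | 7
  row 8: 1 | 2 | 3 | 4 | 5 | 5 | 6 | 7 | 8 | 8
  row 9: 1 | 2 | 3 | 4 | 5 | 5 | 6 | 7 | 8 | 9
  row 10: 1 | 2 | 3 | 4 | 5 | 6 | 7 | 8 | 9 | 10

giving w = (5, 7, 9, 8, 3, 1, 2, 4, 10, 6) via Δ²R.

Fulton essential set (5 of the 23 Rothe cells):

[(3, 8, 2), (4, 4, 0), (4, 6, 1), (5, 2, 0), (9, 6, 5)]


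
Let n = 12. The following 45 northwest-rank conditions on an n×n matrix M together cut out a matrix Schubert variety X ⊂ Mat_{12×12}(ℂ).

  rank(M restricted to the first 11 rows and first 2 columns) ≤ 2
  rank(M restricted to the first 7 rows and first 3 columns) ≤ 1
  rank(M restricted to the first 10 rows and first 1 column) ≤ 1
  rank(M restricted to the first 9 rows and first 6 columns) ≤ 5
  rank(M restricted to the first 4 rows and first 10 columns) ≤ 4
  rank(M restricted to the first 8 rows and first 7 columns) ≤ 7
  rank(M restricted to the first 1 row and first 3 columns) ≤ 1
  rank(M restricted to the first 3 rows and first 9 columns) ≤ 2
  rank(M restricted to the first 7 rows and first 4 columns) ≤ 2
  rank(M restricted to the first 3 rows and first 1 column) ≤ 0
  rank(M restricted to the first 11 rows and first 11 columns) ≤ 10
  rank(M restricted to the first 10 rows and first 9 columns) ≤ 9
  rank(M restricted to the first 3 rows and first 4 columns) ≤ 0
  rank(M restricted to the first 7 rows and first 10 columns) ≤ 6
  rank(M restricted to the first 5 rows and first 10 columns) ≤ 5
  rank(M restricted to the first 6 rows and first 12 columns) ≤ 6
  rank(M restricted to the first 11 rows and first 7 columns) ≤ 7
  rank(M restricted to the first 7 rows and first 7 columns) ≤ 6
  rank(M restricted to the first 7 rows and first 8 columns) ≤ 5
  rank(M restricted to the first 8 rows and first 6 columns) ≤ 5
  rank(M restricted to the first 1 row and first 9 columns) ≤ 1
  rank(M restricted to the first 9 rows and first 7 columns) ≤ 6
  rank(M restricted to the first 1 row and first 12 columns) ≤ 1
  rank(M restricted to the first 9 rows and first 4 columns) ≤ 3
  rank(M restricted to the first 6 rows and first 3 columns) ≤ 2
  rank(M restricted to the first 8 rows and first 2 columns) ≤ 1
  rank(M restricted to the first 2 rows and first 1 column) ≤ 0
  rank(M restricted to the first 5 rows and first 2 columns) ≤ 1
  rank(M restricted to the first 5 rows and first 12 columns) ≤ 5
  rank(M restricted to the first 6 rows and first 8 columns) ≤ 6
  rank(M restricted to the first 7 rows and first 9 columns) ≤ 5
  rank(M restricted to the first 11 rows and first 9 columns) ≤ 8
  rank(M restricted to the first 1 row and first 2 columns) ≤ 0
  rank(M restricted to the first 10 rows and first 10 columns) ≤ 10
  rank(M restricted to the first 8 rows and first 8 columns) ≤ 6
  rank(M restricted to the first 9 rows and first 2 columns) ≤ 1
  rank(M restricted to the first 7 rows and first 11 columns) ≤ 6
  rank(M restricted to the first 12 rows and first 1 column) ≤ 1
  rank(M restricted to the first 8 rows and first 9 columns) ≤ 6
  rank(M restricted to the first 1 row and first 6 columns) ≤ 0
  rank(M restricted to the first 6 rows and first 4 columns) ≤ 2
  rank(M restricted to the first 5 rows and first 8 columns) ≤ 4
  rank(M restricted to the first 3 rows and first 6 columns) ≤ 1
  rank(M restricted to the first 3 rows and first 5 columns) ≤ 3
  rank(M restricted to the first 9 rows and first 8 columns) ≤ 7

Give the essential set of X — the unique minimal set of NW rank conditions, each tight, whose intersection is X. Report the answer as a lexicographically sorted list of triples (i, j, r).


Reconstructing r_w from the 45 given conditions:

  row 1: 0 0 0 0 0 0 1 1 1 1 1 1
  row 2: 0 0 0 0 1 1 2 2 2 2 2 2
  row 3: 0 0 0 0 1 1 2 2 2 3 3 3
  row 4: 1 1 1 1 2 2 3 3 3 4 4 4
  row 5: 1 1 1 2 3 3 4 4 4 5 5 5
  row 6: 1 1 1 2 3 4 5 5 5 6 6 6
  row 7: 1 1 1 2 3 4 5 5 5 6 6 7
  row 8: 1 1 2 3 4 5 6 6 6 7 7 8
  row 9: 1 1 2 3 4 5 6 7 7 8 8 9
  row 10: 1 2 3 4 5 6 7 8 8 9 9 10
  row 11: 1 2 3 4 5 6 7 8 8 9 10 11
  row 12: 1 2 3 4 5 6 7 8 9 10 11 12

second differences of R give the permutation w = (7, 5, 10, 1, 4, 6, 12, 3, 8, 2, 11, 9).

|D(w)|=29, |Ess(w)|=9:

[(1, 6, 0), (3, 4, 0), (3, 6, 1), (3, 9, 2), (7, 3, 1), (7, 9, 5), (7, 11, 6), (9, 2, 1), (11, 9, 8)]


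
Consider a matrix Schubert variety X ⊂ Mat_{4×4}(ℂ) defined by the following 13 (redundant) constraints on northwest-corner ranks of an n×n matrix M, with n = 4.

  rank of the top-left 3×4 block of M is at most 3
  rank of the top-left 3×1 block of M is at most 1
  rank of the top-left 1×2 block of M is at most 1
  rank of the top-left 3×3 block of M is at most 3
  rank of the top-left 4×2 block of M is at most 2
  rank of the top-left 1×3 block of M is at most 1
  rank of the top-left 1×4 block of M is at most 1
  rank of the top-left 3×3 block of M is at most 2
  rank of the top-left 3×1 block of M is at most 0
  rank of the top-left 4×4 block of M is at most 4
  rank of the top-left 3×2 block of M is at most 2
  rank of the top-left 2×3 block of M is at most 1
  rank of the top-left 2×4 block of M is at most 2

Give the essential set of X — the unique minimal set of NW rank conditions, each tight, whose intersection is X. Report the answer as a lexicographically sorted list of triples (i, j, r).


Reconstructing r_w from the 13 given conditions:

  i=1: 0, 1, 1, 1
  i=2: 0, 1, 1, 2
  i=3: 0, 1, 2, 3
  i=4: 1, 2, 3, 4

second differences of R give the permutation w = (2, 4, 3, 1).

ℓ(w)=4; the 2 essential cells (i,j,r):

[(2, 3, 1), (3, 1, 0)]


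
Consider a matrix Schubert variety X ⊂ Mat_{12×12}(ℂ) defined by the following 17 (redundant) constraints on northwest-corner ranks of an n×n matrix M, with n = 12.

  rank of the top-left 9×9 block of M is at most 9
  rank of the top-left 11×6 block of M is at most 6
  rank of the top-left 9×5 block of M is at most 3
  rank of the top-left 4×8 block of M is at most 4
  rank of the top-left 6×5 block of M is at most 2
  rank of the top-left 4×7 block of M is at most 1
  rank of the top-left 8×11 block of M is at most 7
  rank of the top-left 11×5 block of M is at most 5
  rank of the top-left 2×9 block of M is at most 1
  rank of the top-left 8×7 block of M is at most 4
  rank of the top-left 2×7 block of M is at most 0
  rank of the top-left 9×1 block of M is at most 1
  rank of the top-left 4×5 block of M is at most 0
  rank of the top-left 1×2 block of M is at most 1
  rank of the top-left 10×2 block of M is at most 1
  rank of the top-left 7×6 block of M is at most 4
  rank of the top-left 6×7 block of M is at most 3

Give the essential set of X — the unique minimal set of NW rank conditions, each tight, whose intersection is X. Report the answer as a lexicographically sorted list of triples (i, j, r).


Rank table r_w(12×12) implied by the 17 constraints:

  i=1: 0  0  0  0  0  0  0  1  1  1  1  1
  i=2: 0  0  0  0  0  0  0  1  1  2  2  2
  i=3: 0  0  0  0  0  1  1  2  2  3  3  3
  i=4: 0  0  0  0  0  1  1  2  3  4  4  4
  i=5: 1  1  1  1  1  2  2  3  4  5  5  5
  i=6: 1  1  2  2  2  3  3  4  5  6  6  6
  i=7: 1  1  2  3  3  4  4  5  6  7  7  7
  i=8: 1  1  2  3  3  4  4  5  6  7  7  8
  i=9: 1  1  2  3  3  4  5  6  7  8  8  9
  i=10: 1  1  2  3  4  5  6  7  8  9  9  10
  i=11: 1  2  3  4  5  6  7  8  9  10  10  11
  i=12: 1  2  3  4  5  6  7  8  9  10  11  12

reading off 1-entries of Δ²R: w = (8, 10, 6, 9, 1, 3, 4, 12, 7, 5, 2, 11).

ℓ(w)=35; the 8 essential cells (i,j,r):

[(2, 7, 0), (2, 9, 1), (4, 5, 0), (4, 7, 1), (8, 7, 4), (8, 11, 7), (9, 5, 3), (10, 2, 1)]
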